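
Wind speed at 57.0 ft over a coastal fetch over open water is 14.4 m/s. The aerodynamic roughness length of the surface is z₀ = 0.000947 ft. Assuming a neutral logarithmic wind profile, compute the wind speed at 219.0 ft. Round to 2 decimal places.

Log law: V(z) ∝ ln(z/z₀), so V₂/V₁ = ln(z₂/z₀) / ln(z₁/z₀).
ln(219.0/0.000947) = 12.3513, ln(57.0/0.000947) = 11.0053
V₂ = 14.4 × 12.3513/11.0053 = 14.4 × 1.1223 = 16.1612 m/s

16.16 m/s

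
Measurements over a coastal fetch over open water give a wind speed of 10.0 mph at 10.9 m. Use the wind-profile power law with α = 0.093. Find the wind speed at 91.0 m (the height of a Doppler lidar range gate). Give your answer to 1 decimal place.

12.2 mph

Power-law profile: V₂ = V₁ · (z₂/z₁)^α
V₂ = 10.0 × (91.0/10.9)^0.093 = 10.0 × (8.3486)^0.093
    = 10.0 × 1.2182 = 12.1818 mph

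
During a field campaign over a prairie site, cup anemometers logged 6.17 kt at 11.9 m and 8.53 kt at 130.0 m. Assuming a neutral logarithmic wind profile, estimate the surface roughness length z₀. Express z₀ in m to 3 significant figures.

Log law: V(z) ∝ ln(z/z₀). With r = V₁/V₂ = 6.17/8.53 = 0.72333,
r · ln(z₂/z₀) = ln(z₁/z₀) ⇒ ln z₀ = (ln z₁ − r·ln z₂)/(1 − r)
ln z₀ = (2.47654 − 0.72333×4.86753) / 0.27667 = -3.7745
z₀ = exp(-3.7745) = 0.02295 m

z₀ ≈ 0.0229 m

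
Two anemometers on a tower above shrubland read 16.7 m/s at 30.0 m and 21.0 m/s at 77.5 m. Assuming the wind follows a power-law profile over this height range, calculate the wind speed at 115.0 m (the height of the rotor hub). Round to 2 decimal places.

23.10 m/s

First find α: α = ln(V₂/V₁)/ln(z₂/z₁) = ln(21.0/16.7)/ln(77.5/30.0) = 0.22911/0.94908 = 0.2414
Extrapolate from 77.5 m to 115.0 m: V₃ = 21.0 × (115.0/77.5)^0.2414 = 21.0 × 1.1000 = 23.0991 m/s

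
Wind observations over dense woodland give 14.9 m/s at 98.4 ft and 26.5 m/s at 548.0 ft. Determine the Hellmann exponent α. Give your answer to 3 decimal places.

α ≈ 0.335

Power law: V₂/V₁ = (z₂/z₁)^α ⇒ α = ln(V₂/V₁) / ln(z₂/z₁)
α = ln(26.5/14.9) / ln(548.0/98.4) = ln(1.7785) / ln(5.5691)
  = 0.57578 / 1.71723 = 0.33530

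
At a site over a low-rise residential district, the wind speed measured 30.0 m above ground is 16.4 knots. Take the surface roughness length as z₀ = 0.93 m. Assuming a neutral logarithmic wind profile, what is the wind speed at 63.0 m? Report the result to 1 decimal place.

Log law: V(z) ∝ ln(z/z₀), so V₂/V₁ = ln(z₂/z₀) / ln(z₁/z₀).
ln(63.0/0.93) = 4.2157, ln(30.0/0.93) = 3.4738
V₂ = 16.4 × 4.2157/3.4738 = 16.4 × 1.2136 = 19.9028 knots

19.9 knots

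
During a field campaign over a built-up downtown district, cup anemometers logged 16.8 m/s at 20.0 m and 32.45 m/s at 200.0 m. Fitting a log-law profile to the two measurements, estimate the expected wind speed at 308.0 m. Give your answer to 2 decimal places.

Log law: V ∝ ln(z/z₀). From the pair, with r = V₁/V₂ = 0.51772,
ln z₀ = (ln z₁ − r·ln z₂)/(1 − r) = (2.9957 − 0.51772×5.2983)/0.48228 = 0.5239 → z₀ = 1.689 m
V₃ = V₁ · ln(z₃/z₀)/ln(z₁/z₀) = 16.8 × 5.2062/2.4718 = 35.3847 m/s

35.38 m/s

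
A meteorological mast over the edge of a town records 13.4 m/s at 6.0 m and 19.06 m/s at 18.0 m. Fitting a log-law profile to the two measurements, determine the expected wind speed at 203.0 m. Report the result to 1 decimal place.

Log law: V ∝ ln(z/z₀). From the pair, with r = V₁/V₂ = 0.70304,
ln z₀ = (ln z₁ − r·ln z₂)/(1 − r) = (1.7918 − 0.70304×2.8904)/0.29696 = -0.8092 → z₀ = 0.4452 m
V₃ = V₁ · ln(z₃/z₀)/ln(z₁/z₀) = 13.4 × 6.1224/2.6010 = 31.5423 m/s

31.5 m/s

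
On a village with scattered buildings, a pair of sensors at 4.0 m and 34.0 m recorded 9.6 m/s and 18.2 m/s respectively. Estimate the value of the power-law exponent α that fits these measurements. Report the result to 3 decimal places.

Power law: V₂/V₁ = (z₂/z₁)^α ⇒ α = ln(V₂/V₁) / ln(z₂/z₁)
α = ln(18.2/9.6) / ln(34.0/4.0) = ln(1.8958) / ln(8.5000)
  = 0.63966 / 2.14007 = 0.29890

α ≈ 0.299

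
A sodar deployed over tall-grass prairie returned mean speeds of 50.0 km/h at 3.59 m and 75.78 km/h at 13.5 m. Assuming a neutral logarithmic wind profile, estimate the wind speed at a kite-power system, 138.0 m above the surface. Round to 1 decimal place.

121.0 km/h

Log law: V ∝ ln(z/z₀). From the pair, with r = V₁/V₂ = 0.65980,
ln z₀ = (ln z₁ − r·ln z₂)/(1 − r) = (1.2782 − 0.65980×2.6027)/0.34020 = -1.2908 → z₀ = 0.2751 m
V₃ = V₁ · ln(z₃/z₀)/ln(z₁/z₀) = 50.0 × 6.2180/2.5689 = 121.0239 km/h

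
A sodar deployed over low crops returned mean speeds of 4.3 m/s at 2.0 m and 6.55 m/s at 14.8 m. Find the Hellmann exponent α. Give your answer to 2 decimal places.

Power law: V₂/V₁ = (z₂/z₁)^α ⇒ α = ln(V₂/V₁) / ln(z₂/z₁)
α = ln(6.55/4.3) / ln(14.8/2.0) = ln(1.5233) / ln(7.4000)
  = 0.42085 / 2.00148 = 0.21027

α ≈ 0.21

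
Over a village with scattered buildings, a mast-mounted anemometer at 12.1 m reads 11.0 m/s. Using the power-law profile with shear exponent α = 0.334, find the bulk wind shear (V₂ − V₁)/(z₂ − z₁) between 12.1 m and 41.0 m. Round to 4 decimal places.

0.1915 m/s/m

Power law: V₂ = V₁ · (z₂/z₁)^α = 11.0 × (3.3884)^0.334 = 16.5353 m/s
ΔV/Δz = (16.5353 − 11.0)/(41.0 − 12.1) = 5.5353/28.9000 = 0.19153 m/s/m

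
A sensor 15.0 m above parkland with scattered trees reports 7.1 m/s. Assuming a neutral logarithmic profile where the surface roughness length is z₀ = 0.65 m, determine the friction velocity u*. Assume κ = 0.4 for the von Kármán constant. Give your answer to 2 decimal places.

Log law: V(z) = (u*/κ) · ln(z/z₀) ⇒ u* = κ · V / ln(z/z₀)
u* = 0.4 × 7.1 / ln(15.0/0.65) = 0.4 × 7.1 / 3.1388
   = 2.8400 / 3.1388 = 0.9048 m/s

u* ≈ 0.90 m/s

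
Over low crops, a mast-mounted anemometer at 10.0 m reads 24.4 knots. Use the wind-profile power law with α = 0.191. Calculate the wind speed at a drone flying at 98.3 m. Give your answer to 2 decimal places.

37.75 knots

Power-law profile: V₂ = V₁ · (z₂/z₁)^α
V₂ = 24.4 × (98.3/10.0)^0.191 = 24.4 × (9.8300)^0.191
    = 24.4 × 1.5473 = 37.7544 knots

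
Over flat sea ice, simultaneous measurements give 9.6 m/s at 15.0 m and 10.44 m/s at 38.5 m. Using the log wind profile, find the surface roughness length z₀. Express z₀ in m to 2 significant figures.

z₀ ≈ 0.00031 m

Log law: V(z) ∝ ln(z/z₀). With r = V₁/V₂ = 9.6/10.44 = 0.91954,
r · ln(z₂/z₀) = ln(z₁/z₀) ⇒ ln z₀ = (ln z₁ − r·ln z₂)/(1 − r)
ln z₀ = (2.70805 − 0.91954×3.65066) / 0.08046 = -8.0646
z₀ = exp(-8.0646) = 0.0003145 m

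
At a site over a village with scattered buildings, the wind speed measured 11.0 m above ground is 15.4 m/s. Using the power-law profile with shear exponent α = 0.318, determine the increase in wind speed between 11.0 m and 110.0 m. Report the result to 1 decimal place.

16.6 m/s

Power law: V₂ = V₁ · (z₂/z₁)^α = 15.4 × (10.0000)^0.318 = 32.0273 m/s
ΔV = 32.0273 − 15.4 = 16.6273 m/s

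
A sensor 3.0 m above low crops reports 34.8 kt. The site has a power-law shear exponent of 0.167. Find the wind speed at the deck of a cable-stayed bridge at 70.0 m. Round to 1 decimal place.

58.9 kt

Power-law profile: V₂ = V₁ · (z₂/z₁)^α
V₂ = 34.8 × (70.0/3.0)^0.167 = 34.8 × (23.3333)^0.167
    = 34.8 × 1.6922 = 58.8886 kt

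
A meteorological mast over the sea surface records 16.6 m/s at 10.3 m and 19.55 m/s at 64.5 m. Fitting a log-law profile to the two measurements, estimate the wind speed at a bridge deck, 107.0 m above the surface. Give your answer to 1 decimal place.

Log law: V ∝ ln(z/z₀). From the pair, with r = V₁/V₂ = 0.84910,
ln z₀ = (ln z₁ − r·ln z₂)/(1 − r) = (2.3321 − 0.84910×4.1667)/0.15090 = -7.9909 → z₀ = 0.0003385 m
V₃ = V₁ · ln(z₃/z₀)/ln(z₁/z₀) = 16.6 × 12.6638/10.3231 = 20.3639 m/s

20.4 m/s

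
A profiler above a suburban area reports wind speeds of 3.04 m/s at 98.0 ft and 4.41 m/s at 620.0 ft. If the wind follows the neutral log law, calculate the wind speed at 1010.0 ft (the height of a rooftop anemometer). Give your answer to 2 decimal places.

4.77 m/s

Log law: V ∝ ln(z/z₀). From the pair, with r = V₁/V₂ = 0.68934,
ln z₀ = (ln z₁ − r·ln z₂)/(1 − r) = (4.5850 − 0.68934×6.4297)/0.31066 = 0.4915 → z₀ = 1.635 ft
V₃ = V₁ · ln(z₃/z₀)/ln(z₁/z₀) = 3.04 × 6.4262/4.0935 = 4.7724 m/s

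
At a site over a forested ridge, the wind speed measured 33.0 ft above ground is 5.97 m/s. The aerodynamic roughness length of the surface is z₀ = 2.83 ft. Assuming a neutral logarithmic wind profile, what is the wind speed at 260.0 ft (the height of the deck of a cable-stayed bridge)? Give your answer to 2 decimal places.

Log law: V(z) ∝ ln(z/z₀), so V₂/V₁ = ln(z₂/z₀) / ln(z₁/z₀).
ln(260.0/2.83) = 4.5204, ln(33.0/2.83) = 2.4562
V₂ = 5.97 × 4.5204/2.4562 = 5.97 × 1.8404 = 10.9871 m/s

10.99 m/s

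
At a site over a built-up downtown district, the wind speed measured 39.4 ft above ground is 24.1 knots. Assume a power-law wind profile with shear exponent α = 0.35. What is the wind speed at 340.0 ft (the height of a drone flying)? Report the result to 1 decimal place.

Power-law profile: V₂ = V₁ · (z₂/z₁)^α
V₂ = 24.1 × (340.0/39.4)^0.35 = 24.1 × (8.6294)^0.35
    = 24.1 × 2.1262 = 51.2402 knots

51.2 knots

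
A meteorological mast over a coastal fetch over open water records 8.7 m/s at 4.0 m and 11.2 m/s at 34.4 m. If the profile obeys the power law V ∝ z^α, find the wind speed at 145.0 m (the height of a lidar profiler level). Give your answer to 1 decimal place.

First find α: α = ln(V₂/V₁)/ln(z₂/z₁) = ln(11.2/8.7)/ln(34.4/4.0) = 0.25259/2.15176 = 0.1174
Extrapolate from 34.4 m to 145.0 m: V₃ = 11.2 × (145.0/34.4)^0.1174 = 11.2 × 1.1840 = 13.2606 m/s

13.3 m/s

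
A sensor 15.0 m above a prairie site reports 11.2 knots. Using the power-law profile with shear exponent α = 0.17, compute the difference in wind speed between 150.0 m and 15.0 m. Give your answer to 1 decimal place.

Power law: V₂ = V₁ · (z₂/z₁)^α = 11.2 × (10.0000)^0.17 = 16.5660 knots
ΔV = 16.5660 − 11.2 = 5.3660 knots

5.4 knots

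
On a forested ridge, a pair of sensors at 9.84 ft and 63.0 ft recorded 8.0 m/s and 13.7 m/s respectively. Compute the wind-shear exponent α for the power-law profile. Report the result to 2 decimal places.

α ≈ 0.29

Power law: V₂/V₁ = (z₂/z₁)^α ⇒ α = ln(V₂/V₁) / ln(z₂/z₁)
α = ln(13.7/8.0) / ln(63.0/9.84) = ln(1.7125) / ln(6.4024)
  = 0.53795 / 1.85668 = 0.28974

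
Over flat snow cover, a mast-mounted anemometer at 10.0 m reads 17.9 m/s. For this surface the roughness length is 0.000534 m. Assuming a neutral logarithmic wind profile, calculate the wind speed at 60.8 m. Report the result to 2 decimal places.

Log law: V(z) ∝ ln(z/z₀), so V₂/V₁ = ln(z₂/z₀) / ln(z₁/z₀).
ln(60.8/0.000534) = 11.6427, ln(10.0/0.000534) = 9.8377
V₂ = 17.9 × 11.6427/9.8377 = 17.9 × 1.1835 = 21.1843 m/s

21.18 m/s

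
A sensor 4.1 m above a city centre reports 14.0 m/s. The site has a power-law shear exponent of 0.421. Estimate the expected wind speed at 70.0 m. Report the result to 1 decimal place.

Power-law profile: V₂ = V₁ · (z₂/z₁)^α
V₂ = 14.0 × (70.0/4.1)^0.421 = 14.0 × (17.0732)^0.421
    = 14.0 × 3.3022 = 46.2309 m/s

46.2 m/s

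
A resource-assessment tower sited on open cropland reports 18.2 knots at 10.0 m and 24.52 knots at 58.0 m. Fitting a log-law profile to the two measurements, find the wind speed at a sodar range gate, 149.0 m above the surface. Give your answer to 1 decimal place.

27.9 knots

Log law: V ∝ ln(z/z₀). From the pair, with r = V₁/V₂ = 0.74225,
ln z₀ = (ln z₁ − r·ln z₂)/(1 − r) = (2.3026 − 0.74225×4.0604)/0.25775 = -2.7596 → z₀ = 0.06332 m
V₃ = V₁ · ln(z₃/z₀)/ln(z₁/z₀) = 18.2 × 7.7635/5.0622 = 27.9122 knots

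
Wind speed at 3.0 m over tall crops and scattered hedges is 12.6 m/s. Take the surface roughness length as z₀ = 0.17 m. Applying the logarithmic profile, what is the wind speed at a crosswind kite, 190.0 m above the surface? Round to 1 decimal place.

30.8 m/s

Log law: V(z) ∝ ln(z/z₀), so V₂/V₁ = ln(z₂/z₀) / ln(z₁/z₀).
ln(190.0/0.17) = 7.0190, ln(3.0/0.17) = 2.8706
V₂ = 12.6 × 7.0190/2.8706 = 12.6 × 2.4452 = 30.8089 m/s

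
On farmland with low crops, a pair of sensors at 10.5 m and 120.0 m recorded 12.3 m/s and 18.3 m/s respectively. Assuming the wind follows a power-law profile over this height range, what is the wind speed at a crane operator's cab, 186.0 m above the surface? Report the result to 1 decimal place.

First find α: α = ln(V₂/V₁)/ln(z₂/z₁) = ln(18.3/12.3)/ln(120.0/10.5) = 0.39730/2.43612 = 0.1631
Extrapolate from 120.0 m to 186.0 m: V₃ = 18.3 × (186.0/120.0)^0.1631 = 18.3 × 1.0741 = 19.6559 m/s

19.7 m/s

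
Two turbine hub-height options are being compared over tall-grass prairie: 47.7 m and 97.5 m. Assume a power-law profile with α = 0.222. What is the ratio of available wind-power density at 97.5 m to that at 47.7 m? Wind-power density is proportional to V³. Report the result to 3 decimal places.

1.610

Speed ratio: V_B/V_A = (z_B/z_A)^α = (97.5/47.7)^0.222 = (2.0440)^0.222 = 1.17200
Power-density ratio: P_B/P_A = (V_B/V_A)³ = (1.17200)³ = 1.60984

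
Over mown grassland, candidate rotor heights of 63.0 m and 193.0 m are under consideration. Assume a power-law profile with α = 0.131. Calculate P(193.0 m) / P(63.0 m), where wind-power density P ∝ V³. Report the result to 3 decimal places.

Speed ratio: V_B/V_A = (z_B/z_A)^α = (193.0/63.0)^0.131 = (3.0635)^0.131 = 1.15796
Power-density ratio: P_B/P_A = (V_B/V_A)³ = (1.15796)³ = 1.55268

1.553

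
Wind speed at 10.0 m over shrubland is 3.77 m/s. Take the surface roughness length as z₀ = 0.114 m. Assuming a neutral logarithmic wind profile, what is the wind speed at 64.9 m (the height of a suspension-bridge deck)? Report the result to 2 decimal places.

Log law: V(z) ∝ ln(z/z₀), so V₂/V₁ = ln(z₂/z₀) / ln(z₁/z₀).
ln(64.9/0.114) = 6.3444, ln(10.0/0.114) = 4.4741
V₂ = 3.77 × 6.3444/4.4741 = 3.77 × 1.4180 = 5.3459 m/s

5.35 m/s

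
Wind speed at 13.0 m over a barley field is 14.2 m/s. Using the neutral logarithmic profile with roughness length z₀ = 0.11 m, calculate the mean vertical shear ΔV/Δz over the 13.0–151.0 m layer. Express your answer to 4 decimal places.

Log law: V₂ = V₁ · ln(z₂/z₀)/ln(z₁/z₀) = 14.2 × 7.2246/4.7722 = 21.4970 m/s
ΔV/Δz = (21.4970 − 14.2)/(151.0 − 13.0) = 7.2970/138.0000 = 0.05288 m/s/m

0.0529 m/s/m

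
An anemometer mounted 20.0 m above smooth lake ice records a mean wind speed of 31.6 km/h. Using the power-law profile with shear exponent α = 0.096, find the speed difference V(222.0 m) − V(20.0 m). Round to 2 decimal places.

Power law: V₂ = V₁ · (z₂/z₁)^α = 31.6 × (11.1000)^0.096 = 39.8142 km/h
ΔV = 39.8142 − 31.6 = 8.2142 km/h

8.21 km/h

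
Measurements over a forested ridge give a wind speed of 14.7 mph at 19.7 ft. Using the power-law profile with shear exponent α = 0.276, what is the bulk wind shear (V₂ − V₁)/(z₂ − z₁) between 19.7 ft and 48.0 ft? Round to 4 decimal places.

Power law: V₂ = V₁ · (z₂/z₁)^α = 14.7 × (2.4365)^0.276 = 18.7961 mph
ΔV/Δz = (18.7961 − 14.7)/(48.0 − 19.7) = 4.0961/28.3000 = 0.14474 mph/ft

0.1447 mph/ft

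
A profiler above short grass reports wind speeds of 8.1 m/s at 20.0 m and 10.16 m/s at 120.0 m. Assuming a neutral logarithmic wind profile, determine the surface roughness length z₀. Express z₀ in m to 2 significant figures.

Log law: V(z) ∝ ln(z/z₀). With r = V₁/V₂ = 8.1/10.16 = 0.79724,
r · ln(z₂/z₀) = ln(z₁/z₀) ⇒ ln z₀ = (ln z₁ − r·ln z₂)/(1 − r)
ln z₀ = (2.99573 − 0.79724×4.78749) / 0.20276 = -4.0495
z₀ = exp(-4.0495) = 0.01743 m

z₀ ≈ 0.017 m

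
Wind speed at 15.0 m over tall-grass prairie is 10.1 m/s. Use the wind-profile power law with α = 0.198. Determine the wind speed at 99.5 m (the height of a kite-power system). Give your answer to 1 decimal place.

14.7 m/s

Power-law profile: V₂ = V₁ · (z₂/z₁)^α
V₂ = 10.1 × (99.5/15.0)^0.198 = 10.1 × (6.6333)^0.198
    = 10.1 × 1.4545 = 14.6901 m/s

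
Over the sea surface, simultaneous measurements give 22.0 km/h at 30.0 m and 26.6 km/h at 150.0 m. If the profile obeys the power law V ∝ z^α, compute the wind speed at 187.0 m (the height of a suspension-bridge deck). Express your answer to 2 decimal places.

27.30 km/h

First find α: α = ln(V₂/V₁)/ln(z₂/z₁) = ln(26.6/22.0)/ln(150.0/30.0) = 0.18987/1.60944 = 0.1180
Extrapolate from 150.0 m to 187.0 m: V₃ = 26.6 × (187.0/150.0)^0.1180 = 26.6 × 1.0264 = 27.3009 km/h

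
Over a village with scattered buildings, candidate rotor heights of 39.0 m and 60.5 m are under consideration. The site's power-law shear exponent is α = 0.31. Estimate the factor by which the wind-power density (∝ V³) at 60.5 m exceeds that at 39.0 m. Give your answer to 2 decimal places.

1.50

Speed ratio: V_B/V_A = (z_B/z_A)^α = (60.5/39.0)^0.31 = (1.5513)^0.31 = 1.14581
Power-density ratio: P_B/P_A = (V_B/V_A)³ = (1.14581)³ = 1.50433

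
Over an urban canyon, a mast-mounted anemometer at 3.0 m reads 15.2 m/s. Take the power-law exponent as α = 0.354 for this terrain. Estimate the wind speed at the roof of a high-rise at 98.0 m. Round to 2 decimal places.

Power-law profile: V₂ = V₁ · (z₂/z₁)^α
V₂ = 15.2 × (98.0/3.0)^0.354 = 15.2 × (32.6667)^0.354
    = 15.2 × 3.4355 = 52.2200 m/s

52.22 m/s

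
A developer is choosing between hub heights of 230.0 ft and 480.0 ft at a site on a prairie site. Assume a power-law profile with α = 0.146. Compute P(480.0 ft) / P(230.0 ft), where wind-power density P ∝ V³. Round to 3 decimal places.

Speed ratio: V_B/V_A = (z_B/z_A)^α = (480.0/230.0)^0.146 = (2.0870)^0.146 = 1.11339
Power-density ratio: P_B/P_A = (V_B/V_A)³ = (1.11339)³ = 1.38022

1.380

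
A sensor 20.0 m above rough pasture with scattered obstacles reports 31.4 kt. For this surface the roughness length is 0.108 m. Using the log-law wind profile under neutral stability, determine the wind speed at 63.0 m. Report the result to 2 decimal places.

Log law: V(z) ∝ ln(z/z₀), so V₂/V₁ = ln(z₂/z₀) / ln(z₁/z₀).
ln(63.0/0.108) = 6.3688, ln(20.0/0.108) = 5.2214
V₂ = 31.4 × 6.3688/5.2214 = 31.4 × 1.2198 = 38.3002 kt

38.30 kt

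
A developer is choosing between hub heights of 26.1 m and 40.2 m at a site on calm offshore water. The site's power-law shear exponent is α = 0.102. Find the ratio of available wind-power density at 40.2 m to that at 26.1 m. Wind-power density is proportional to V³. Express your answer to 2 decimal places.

Speed ratio: V_B/V_A = (z_B/z_A)^α = (40.2/26.1)^0.102 = (1.5402)^0.102 = 1.04504
Power-density ratio: P_B/P_A = (V_B/V_A)³ = (1.04504)³ = 1.14130

1.14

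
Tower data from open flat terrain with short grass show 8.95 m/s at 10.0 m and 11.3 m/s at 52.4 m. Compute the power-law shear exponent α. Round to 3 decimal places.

α ≈ 0.141

Power law: V₂/V₁ = (z₂/z₁)^α ⇒ α = ln(V₂/V₁) / ln(z₂/z₁)
α = ln(11.3/8.95) / ln(52.4/10.0) = ln(1.2626) / ln(5.2400)
  = 0.23315 / 1.65632 = 0.14076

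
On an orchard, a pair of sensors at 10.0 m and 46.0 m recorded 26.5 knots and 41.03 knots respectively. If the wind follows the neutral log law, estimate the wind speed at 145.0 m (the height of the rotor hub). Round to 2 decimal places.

51.96 knots

Log law: V ∝ ln(z/z₀). From the pair, with r = V₁/V₂ = 0.64587,
ln z₀ = (ln z₁ − r·ln z₂)/(1 − r) = (2.3026 − 0.64587×3.8286)/0.35413 = -0.4807 → z₀ = 0.6184 m
V₃ = V₁ · ln(z₃/z₀)/ln(z₁/z₀) = 26.5 × 5.4574/2.7832 = 51.9613 knots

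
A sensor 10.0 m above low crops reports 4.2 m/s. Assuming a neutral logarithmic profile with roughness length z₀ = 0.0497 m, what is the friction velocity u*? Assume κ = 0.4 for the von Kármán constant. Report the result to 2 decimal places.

u* ≈ 0.32 m/s

Log law: V(z) = (u*/κ) · ln(z/z₀) ⇒ u* = κ · V / ln(z/z₀)
u* = 0.4 × 4.2 / ln(10.0/0.0497) = 0.4 × 4.2 / 5.3043
   = 1.6800 / 5.3043 = 0.3167 m/s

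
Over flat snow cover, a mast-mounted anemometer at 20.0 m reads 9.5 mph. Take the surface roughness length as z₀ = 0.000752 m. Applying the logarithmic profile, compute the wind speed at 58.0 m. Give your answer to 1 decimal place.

Log law: V(z) ∝ ln(z/z₀), so V₂/V₁ = ln(z₂/z₀) / ln(z₁/z₀).
ln(58.0/0.000752) = 11.2532, ln(20.0/0.000752) = 10.1885
V₂ = 9.5 × 11.2532/10.1885 = 9.5 × 1.1045 = 10.4928 mph

10.5 mph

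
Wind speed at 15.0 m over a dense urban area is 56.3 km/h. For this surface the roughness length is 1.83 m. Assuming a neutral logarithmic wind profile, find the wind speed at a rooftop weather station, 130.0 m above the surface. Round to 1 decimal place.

Log law: V(z) ∝ ln(z/z₀), so V₂/V₁ = ln(z₂/z₀) / ln(z₁/z₀).
ln(130.0/1.83) = 4.2632, ln(15.0/1.83) = 2.1037
V₂ = 56.3 × 4.2632/2.1037 = 56.3 × 2.0265 = 114.0920 km/h

114.1 km/h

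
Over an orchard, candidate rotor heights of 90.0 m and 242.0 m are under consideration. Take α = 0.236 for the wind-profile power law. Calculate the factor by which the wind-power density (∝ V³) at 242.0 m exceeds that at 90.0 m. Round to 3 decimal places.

Speed ratio: V_B/V_A = (z_B/z_A)^α = (242.0/90.0)^0.236 = (2.6889)^0.236 = 1.26293
Power-density ratio: P_B/P_A = (V_B/V_A)³ = (1.26293)³ = 2.01436

2.014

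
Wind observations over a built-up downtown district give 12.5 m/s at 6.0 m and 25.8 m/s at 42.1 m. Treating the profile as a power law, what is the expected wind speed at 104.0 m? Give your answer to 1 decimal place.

First find α: α = ln(V₂/V₁)/ln(z₂/z₁) = ln(25.8/12.5)/ln(42.1/6.0) = 0.72465/1.94829 = 0.3719
Extrapolate from 42.1 m to 104.0 m: V₃ = 25.8 × (104.0/42.1)^0.3719 = 25.8 × 1.3998 = 36.1160 m/s

36.1 m/s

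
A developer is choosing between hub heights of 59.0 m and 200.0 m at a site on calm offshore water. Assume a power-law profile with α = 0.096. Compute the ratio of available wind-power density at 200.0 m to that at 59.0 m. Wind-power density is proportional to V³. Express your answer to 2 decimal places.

Speed ratio: V_B/V_A = (z_B/z_A)^α = (200.0/59.0)^0.096 = (3.3898)^0.096 = 1.12434
Power-density ratio: P_B/P_A = (V_B/V_A)³ = (1.12434)³ = 1.42132

1.42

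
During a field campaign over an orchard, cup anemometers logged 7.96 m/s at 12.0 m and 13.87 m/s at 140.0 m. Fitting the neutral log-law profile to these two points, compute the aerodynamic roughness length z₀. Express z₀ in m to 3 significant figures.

z₀ ≈ 0.439 m

Log law: V(z) ∝ ln(z/z₀). With r = V₁/V₂ = 7.96/13.87 = 0.57390,
r · ln(z₂/z₀) = ln(z₁/z₀) ⇒ ln z₀ = (ln z₁ − r·ln z₂)/(1 − r)
ln z₀ = (2.48491 − 0.57390×4.94164) / 0.42610 = -0.8240
z₀ = exp(-0.8240) = 0.4387 m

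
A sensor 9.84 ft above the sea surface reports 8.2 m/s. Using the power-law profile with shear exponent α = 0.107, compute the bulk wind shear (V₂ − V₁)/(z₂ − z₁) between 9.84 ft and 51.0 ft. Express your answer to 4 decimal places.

Power law: V₂ = V₁ · (z₂/z₁)^α = 8.2 × (5.1829)^0.107 = 9.7785 m/s
ΔV/Δz = (9.7785 − 8.2)/(51.0 − 9.84) = 1.5785/41.1600 = 0.03835 m/s/ft

0.0384 m/s/ft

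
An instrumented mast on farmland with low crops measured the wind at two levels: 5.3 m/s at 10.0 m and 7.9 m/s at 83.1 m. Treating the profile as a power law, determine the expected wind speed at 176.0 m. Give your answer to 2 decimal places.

9.10 m/s

First find α: α = ln(V₂/V₁)/ln(z₂/z₁) = ln(7.9/5.3)/ln(83.1/10.0) = 0.39916/2.11746 = 0.1885
Extrapolate from 83.1 m to 176.0 m: V₃ = 7.9 × (176.0/83.1)^0.1885 = 7.9 × 1.1520 = 9.1005 m/s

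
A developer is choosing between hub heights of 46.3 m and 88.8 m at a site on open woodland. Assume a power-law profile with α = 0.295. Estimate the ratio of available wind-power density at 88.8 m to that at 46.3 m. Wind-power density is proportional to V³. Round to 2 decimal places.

Speed ratio: V_B/V_A = (z_B/z_A)^α = (88.8/46.3)^0.295 = (1.9179)^0.295 = 1.21181
Power-density ratio: P_B/P_A = (V_B/V_A)³ = (1.21181)³ = 1.77953

1.78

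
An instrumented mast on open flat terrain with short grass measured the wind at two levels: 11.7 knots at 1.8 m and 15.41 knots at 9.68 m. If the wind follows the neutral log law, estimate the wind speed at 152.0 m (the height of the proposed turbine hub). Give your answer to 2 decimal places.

21.48 knots

Log law: V ∝ ln(z/z₀). From the pair, with r = V₁/V₂ = 0.75925,
ln z₀ = (ln z₁ − r·ln z₂)/(1 − r) = (0.5878 − 0.75925×2.2701)/0.24075 = -4.7175 → z₀ = 0.008937 m
V₃ = V₁ · ln(z₃/z₀)/ln(z₁/z₀) = 11.7 × 9.7414/5.3053 = 21.4831 knots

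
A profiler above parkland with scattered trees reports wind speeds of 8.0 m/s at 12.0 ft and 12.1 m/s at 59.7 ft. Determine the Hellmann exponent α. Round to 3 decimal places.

α ≈ 0.258

Power law: V₂/V₁ = (z₂/z₁)^α ⇒ α = ln(V₂/V₁) / ln(z₂/z₁)
α = ln(12.1/8.0) / ln(59.7/12.0) = ln(1.5125) / ln(4.9750)
  = 0.41376 / 1.60443 = 0.25789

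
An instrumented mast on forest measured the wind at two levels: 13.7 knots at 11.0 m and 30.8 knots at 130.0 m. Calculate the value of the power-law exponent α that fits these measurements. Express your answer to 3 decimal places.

α ≈ 0.328

Power law: V₂/V₁ = (z₂/z₁)^α ⇒ α = ln(V₂/V₁) / ln(z₂/z₁)
α = ln(30.8/13.7) / ln(130.0/11.0) = ln(2.2482) / ln(11.8182)
  = 0.81012 / 2.46964 = 0.32803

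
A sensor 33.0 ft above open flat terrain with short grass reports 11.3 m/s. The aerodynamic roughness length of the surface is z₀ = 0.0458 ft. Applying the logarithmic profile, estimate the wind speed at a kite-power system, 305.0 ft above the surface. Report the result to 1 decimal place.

15.1 m/s

Log law: V(z) ∝ ln(z/z₀), so V₂/V₁ = ln(z₂/z₀) / ln(z₁/z₀).
ln(305.0/0.0458) = 8.8038, ln(33.0/0.0458) = 6.5800
V₂ = 11.3 × 8.8038/6.5800 = 11.3 × 1.3380 = 15.1190 m/s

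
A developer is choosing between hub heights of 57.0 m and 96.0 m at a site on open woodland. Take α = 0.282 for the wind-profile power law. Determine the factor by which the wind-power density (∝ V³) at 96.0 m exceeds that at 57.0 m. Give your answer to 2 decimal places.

1.55

Speed ratio: V_B/V_A = (z_B/z_A)^α = (96.0/57.0)^0.282 = (1.6842)^0.282 = 1.15836
Power-density ratio: P_B/P_A = (V_B/V_A)³ = (1.15836)³ = 1.55429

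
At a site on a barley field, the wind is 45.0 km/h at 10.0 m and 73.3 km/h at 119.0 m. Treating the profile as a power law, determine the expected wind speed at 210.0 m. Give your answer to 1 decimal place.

First find α: α = ln(V₂/V₁)/ln(z₂/z₁) = ln(73.3/45.0)/ln(119.0/10.0) = 0.48790/2.47654 = 0.1970
Extrapolate from 119.0 m to 210.0 m: V₃ = 73.3 × (210.0/119.0)^0.1970 = 73.3 × 1.1184 = 81.9786 km/h

82.0 km/h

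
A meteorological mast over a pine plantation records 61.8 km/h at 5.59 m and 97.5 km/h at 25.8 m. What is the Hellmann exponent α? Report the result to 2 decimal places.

α ≈ 0.30

Power law: V₂/V₁ = (z₂/z₁)^α ⇒ α = ln(V₂/V₁) / ln(z₂/z₁)
α = ln(97.5/61.8) / ln(25.8/5.59) = ln(1.5777) / ln(4.6154)
  = 0.45595 / 1.52940 = 0.29812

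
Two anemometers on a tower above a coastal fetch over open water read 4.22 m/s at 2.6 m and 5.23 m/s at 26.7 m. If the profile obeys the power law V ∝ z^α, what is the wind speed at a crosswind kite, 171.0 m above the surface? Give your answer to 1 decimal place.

6.2 m/s

First find α: α = ln(V₂/V₁)/ln(z₂/z₁) = ln(5.23/4.22)/ln(26.7/2.6) = 0.21458/2.32915 = 0.0921
Extrapolate from 26.7 m to 171.0 m: V₃ = 5.23 × (171.0/26.7)^0.0921 = 5.23 × 1.1866 = 6.2058 m/s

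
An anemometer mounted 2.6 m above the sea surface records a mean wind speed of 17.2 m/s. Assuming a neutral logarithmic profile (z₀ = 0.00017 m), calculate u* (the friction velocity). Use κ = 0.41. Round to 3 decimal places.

u* ≈ 0.732 m/s

Log law: V(z) = (u*/κ) · ln(z/z₀) ⇒ u* = κ · V / ln(z/z₀)
u* = 0.41 × 17.2 / ln(2.6/0.00017) = 0.41 × 17.2 / 9.6352
   = 7.0520 / 9.6352 = 0.7319 m/s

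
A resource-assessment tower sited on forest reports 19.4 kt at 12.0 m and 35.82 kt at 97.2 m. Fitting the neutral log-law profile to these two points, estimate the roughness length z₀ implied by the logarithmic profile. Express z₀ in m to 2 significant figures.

Log law: V(z) ∝ ln(z/z₀). With r = V₁/V₂ = 19.4/35.82 = 0.54160,
r · ln(z₂/z₀) = ln(z₁/z₀) ⇒ ln z₀ = (ln z₁ − r·ln z₂)/(1 − r)
ln z₀ = (2.48491 − 0.54160×4.57677) / 0.45840 = 0.0134
z₀ = exp(0.0134) = 1.013 m

z₀ ≈ 1.0 m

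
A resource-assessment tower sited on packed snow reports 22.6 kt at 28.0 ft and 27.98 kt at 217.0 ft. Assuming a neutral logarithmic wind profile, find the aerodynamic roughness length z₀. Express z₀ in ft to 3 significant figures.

Log law: V(z) ∝ ln(z/z₀). With r = V₁/V₂ = 22.6/27.98 = 0.80772,
r · ln(z₂/z₀) = ln(z₁/z₀) ⇒ ln z₀ = (ln z₁ − r·ln z₂)/(1 − r)
ln z₀ = (3.33220 − 0.80772×5.37990) / 0.19228 = -5.2696
z₀ = exp(-5.2696) = 0.005146 ft

z₀ ≈ 0.00515 ft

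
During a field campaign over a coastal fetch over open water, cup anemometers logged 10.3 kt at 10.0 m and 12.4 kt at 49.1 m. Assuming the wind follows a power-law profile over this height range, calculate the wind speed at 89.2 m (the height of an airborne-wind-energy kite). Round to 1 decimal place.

13.3 kt

First find α: α = ln(V₂/V₁)/ln(z₂/z₁) = ln(12.4/10.3)/ln(49.1/10.0) = 0.18555/1.59127 = 0.1166
Extrapolate from 49.1 m to 89.2 m: V₃ = 12.4 × (89.2/49.1)^0.1166 = 12.4 × 1.0721 = 13.2940 kt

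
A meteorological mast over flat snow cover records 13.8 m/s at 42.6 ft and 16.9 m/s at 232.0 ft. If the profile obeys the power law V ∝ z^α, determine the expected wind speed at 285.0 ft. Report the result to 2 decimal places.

17.32 m/s

First find α: α = ln(V₂/V₁)/ln(z₂/z₁) = ln(16.9/13.8)/ln(232.0/42.6) = 0.20265/1.69488 = 0.1196
Extrapolate from 232.0 ft to 285.0 ft: V₃ = 16.9 × (285.0/232.0)^0.1196 = 16.9 × 1.0249 = 17.3209 m/s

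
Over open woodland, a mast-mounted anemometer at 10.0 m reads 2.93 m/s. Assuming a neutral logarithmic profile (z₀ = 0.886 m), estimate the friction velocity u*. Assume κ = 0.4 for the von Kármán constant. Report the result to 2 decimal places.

u* ≈ 0.48 m/s

Log law: V(z) = (u*/κ) · ln(z/z₀) ⇒ u* = κ · V / ln(z/z₀)
u* = 0.4 × 2.93 / ln(10.0/0.886) = 0.4 × 2.93 / 2.4236
   = 1.1720 / 2.4236 = 0.4836 m/s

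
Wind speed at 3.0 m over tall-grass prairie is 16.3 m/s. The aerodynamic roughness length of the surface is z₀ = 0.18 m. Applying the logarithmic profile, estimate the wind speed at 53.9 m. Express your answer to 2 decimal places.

Log law: V(z) ∝ ln(z/z₀), so V₂/V₁ = ln(z₂/z₀) / ln(z₁/z₀).
ln(53.9/0.18) = 5.7019, ln(3.0/0.18) = 2.8134
V₂ = 16.3 × 5.7019/2.8134 = 16.3 × 2.0267 = 33.0351 m/s

33.04 m/s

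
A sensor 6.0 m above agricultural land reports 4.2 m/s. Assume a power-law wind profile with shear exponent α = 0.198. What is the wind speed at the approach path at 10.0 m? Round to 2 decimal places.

Power-law profile: V₂ = V₁ · (z₂/z₁)^α
V₂ = 4.2 × (10.0/6.0)^0.198 = 4.2 × (1.6667)^0.198
    = 4.2 × 1.1064 = 4.6470 m/s

4.65 m/s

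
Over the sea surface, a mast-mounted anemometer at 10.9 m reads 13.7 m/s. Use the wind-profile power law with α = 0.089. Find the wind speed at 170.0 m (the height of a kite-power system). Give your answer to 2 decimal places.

Power-law profile: V₂ = V₁ · (z₂/z₁)^α
V₂ = 13.7 × (170.0/10.9)^0.089 = 13.7 × (15.5963)^0.089
    = 13.7 × 1.2770 = 17.4944 m/s

17.49 m/s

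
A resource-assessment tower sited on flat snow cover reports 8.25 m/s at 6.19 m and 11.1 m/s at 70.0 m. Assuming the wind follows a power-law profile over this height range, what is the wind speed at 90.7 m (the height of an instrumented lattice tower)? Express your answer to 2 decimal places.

11.46 m/s

First find α: α = ln(V₂/V₁)/ln(z₂/z₁) = ln(11.1/8.25)/ln(70.0/6.19) = 0.29673/2.42556 = 0.1223
Extrapolate from 70.0 m to 90.7 m: V₃ = 11.1 × (90.7/70.0)^0.1223 = 11.1 × 1.0322 = 11.4574 m/s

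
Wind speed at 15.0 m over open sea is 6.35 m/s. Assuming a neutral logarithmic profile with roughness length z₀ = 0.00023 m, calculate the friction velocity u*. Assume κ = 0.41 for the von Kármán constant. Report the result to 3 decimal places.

Log law: V(z) = (u*/κ) · ln(z/z₀) ⇒ u* = κ · V / ln(z/z₀)
u* = 0.41 × 6.35 / ln(15.0/0.00023) = 0.41 × 6.35 / 11.0855
   = 2.6035 / 11.0855 = 0.2349 m/s

u* ≈ 0.235 m/s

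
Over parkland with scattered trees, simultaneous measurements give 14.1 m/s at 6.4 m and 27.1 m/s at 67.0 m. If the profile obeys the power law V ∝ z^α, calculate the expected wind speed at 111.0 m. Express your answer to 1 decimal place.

First find α: α = ln(V₂/V₁)/ln(z₂/z₁) = ln(27.1/14.1)/ln(67.0/6.4) = 0.65336/2.34839 = 0.2782
Extrapolate from 67.0 m to 111.0 m: V₃ = 27.1 × (111.0/67.0)^0.2782 = 27.1 × 1.1508 = 31.1866 m/s

31.2 m/s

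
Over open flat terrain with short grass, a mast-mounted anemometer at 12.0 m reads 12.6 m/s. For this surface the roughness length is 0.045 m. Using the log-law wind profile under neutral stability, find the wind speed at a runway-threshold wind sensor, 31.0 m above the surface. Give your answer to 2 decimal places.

Log law: V(z) ∝ ln(z/z₀), so V₂/V₁ = ln(z₂/z₀) / ln(z₁/z₀).
ln(31.0/0.045) = 6.5351, ln(12.0/0.045) = 5.5860
V₂ = 12.6 × 6.5351/5.5860 = 12.6 × 1.1699 = 14.7408 m/s

14.74 m/s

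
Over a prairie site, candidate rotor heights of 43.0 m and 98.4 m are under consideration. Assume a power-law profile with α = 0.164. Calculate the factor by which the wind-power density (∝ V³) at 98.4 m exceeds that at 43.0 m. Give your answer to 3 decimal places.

1.503

Speed ratio: V_B/V_A = (z_B/z_A)^α = (98.4/43.0)^0.164 = (2.2884)^0.164 = 1.14541
Power-density ratio: P_B/P_A = (V_B/V_A)³ = (1.14541)³ = 1.50275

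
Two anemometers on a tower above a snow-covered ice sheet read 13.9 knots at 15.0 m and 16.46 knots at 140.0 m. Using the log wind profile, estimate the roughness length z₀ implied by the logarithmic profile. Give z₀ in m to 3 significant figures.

z₀ ≈ 0.0000811 m

Log law: V(z) ∝ ln(z/z₀). With r = V₁/V₂ = 13.9/16.46 = 0.84447,
r · ln(z₂/z₀) = ln(z₁/z₀) ⇒ ln z₀ = (ln z₁ − r·ln z₂)/(1 − r)
ln z₀ = (2.70805 − 0.84447×4.94164) / 0.15553 = -9.4197
z₀ = exp(-9.4197) = 0.00008111 m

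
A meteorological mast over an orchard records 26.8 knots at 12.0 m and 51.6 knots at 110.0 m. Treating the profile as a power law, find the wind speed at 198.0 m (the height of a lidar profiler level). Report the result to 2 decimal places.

First find α: α = ln(V₂/V₁)/ln(z₂/z₁) = ln(51.6/26.8)/ln(110.0/12.0) = 0.65512/2.21557 = 0.2957
Extrapolate from 110.0 m to 198.0 m: V₃ = 51.6 × (198.0/110.0)^0.2957 = 51.6 × 1.1898 = 61.3947 knots

61.39 knots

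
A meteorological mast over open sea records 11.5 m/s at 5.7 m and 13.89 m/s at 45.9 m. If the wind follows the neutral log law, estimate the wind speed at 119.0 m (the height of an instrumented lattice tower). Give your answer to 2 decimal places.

Log law: V ∝ ln(z/z₀). From the pair, with r = V₁/V₂ = 0.82793,
ln z₀ = (ln z₁ − r·ln z₂)/(1 − r) = (1.7405 − 0.82793×3.8265)/0.17207 = -8.2968 → z₀ = 0.0002493 m
V₃ = V₁ · ln(z₃/z₀)/ln(z₁/z₀) = 11.5 × 13.0759/10.0372 = 14.9815 m/s

14.98 m/s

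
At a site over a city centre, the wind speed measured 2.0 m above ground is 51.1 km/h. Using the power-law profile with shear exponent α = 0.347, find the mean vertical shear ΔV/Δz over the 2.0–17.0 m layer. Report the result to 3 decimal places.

3.752 km/h/m

Power law: V₂ = V₁ · (z₂/z₁)^α = 51.1 × (8.5000)^0.347 = 107.3815 km/h
ΔV/Δz = (107.3815 − 51.1)/(17.0 − 2.0) = 56.2815/15.0000 = 3.75210 km/h/m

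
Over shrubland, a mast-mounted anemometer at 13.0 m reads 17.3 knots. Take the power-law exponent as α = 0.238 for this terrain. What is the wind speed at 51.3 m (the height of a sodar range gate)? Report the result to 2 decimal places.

Power-law profile: V₂ = V₁ · (z₂/z₁)^α
V₂ = 17.3 × (51.3/13.0)^0.238 = 17.3 × (3.9462)^0.238
    = 17.3 × 1.3864 = 23.9848 knots

23.98 knots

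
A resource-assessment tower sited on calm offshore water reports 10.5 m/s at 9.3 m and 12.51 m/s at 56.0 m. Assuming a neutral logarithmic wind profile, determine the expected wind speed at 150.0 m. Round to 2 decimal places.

13.61 m/s

Log law: V ∝ ln(z/z₀). From the pair, with r = V₁/V₂ = 0.83933,
ln z₀ = (ln z₁ − r·ln z₂)/(1 − r) = (2.2300 − 0.83933×4.0254)/0.16067 = -7.1486 → z₀ = 0.0007860 m
V₃ = V₁ · ln(z₃/z₀)/ln(z₁/z₀) = 10.5 × 12.1592/9.3786 = 13.6131 m/s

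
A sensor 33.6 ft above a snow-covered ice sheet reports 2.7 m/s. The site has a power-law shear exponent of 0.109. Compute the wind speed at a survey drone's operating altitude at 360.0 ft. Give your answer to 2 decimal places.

3.50 m/s

Power-law profile: V₂ = V₁ · (z₂/z₁)^α
V₂ = 2.7 × (360.0/33.6)^0.109 = 2.7 × (10.7143)^0.109
    = 2.7 × 1.2950 = 3.4965 m/s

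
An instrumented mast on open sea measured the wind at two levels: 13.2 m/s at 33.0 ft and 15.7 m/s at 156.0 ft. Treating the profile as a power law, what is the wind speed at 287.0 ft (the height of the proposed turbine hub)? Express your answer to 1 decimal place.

First find α: α = ln(V₂/V₁)/ln(z₂/z₁) = ln(15.7/13.2)/ln(156.0/33.0) = 0.17344/1.55335 = 0.1117
Extrapolate from 156.0 ft to 287.0 ft: V₃ = 15.7 × (287.0/156.0)^0.1117 = 15.7 × 1.0704 = 16.8059 m/s

16.8 m/s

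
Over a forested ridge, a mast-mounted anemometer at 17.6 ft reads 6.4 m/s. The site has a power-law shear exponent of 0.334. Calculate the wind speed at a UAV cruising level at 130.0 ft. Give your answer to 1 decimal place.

Power-law profile: V₂ = V₁ · (z₂/z₁)^α
V₂ = 6.4 × (130.0/17.6)^0.334 = 6.4 × (7.3864)^0.334
    = 6.4 × 1.9501 = 12.4806 m/s

12.5 m/s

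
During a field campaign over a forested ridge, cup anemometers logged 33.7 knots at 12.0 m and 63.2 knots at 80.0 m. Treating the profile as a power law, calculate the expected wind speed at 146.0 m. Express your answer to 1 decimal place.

77.1 knots

First find α: α = ln(V₂/V₁)/ln(z₂/z₁) = ln(63.2/33.7)/ln(80.0/12.0) = 0.62881/1.89712 = 0.3315
Extrapolate from 80.0 m to 146.0 m: V₃ = 63.2 × (146.0/80.0)^0.3315 = 63.2 × 1.2207 = 77.1460 knots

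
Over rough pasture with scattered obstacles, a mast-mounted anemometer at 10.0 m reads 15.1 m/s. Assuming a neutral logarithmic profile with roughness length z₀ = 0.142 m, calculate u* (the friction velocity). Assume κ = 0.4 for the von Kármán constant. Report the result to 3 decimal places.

Log law: V(z) = (u*/κ) · ln(z/z₀) ⇒ u* = κ · V / ln(z/z₀)
u* = 0.4 × 15.1 / ln(10.0/0.142) = 0.4 × 15.1 / 4.2545
   = 6.0400 / 4.2545 = 1.4197 m/s

u* ≈ 1.420 m/s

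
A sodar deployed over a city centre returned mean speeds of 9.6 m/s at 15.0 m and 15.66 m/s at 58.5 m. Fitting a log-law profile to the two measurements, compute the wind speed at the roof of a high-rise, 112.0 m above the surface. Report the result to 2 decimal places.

Log law: V ∝ ln(z/z₀). From the pair, with r = V₁/V₂ = 0.61303,
ln z₀ = (ln z₁ − r·ln z₂)/(1 − r) = (2.7081 − 0.61303×4.0690)/0.38697 = 0.5520 → z₀ = 1.737 m
V₃ = V₁ · ln(z₃/z₀)/ln(z₁/z₀) = 9.6 × 4.1665/2.1560 = 18.5519 m/s

18.55 m/s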